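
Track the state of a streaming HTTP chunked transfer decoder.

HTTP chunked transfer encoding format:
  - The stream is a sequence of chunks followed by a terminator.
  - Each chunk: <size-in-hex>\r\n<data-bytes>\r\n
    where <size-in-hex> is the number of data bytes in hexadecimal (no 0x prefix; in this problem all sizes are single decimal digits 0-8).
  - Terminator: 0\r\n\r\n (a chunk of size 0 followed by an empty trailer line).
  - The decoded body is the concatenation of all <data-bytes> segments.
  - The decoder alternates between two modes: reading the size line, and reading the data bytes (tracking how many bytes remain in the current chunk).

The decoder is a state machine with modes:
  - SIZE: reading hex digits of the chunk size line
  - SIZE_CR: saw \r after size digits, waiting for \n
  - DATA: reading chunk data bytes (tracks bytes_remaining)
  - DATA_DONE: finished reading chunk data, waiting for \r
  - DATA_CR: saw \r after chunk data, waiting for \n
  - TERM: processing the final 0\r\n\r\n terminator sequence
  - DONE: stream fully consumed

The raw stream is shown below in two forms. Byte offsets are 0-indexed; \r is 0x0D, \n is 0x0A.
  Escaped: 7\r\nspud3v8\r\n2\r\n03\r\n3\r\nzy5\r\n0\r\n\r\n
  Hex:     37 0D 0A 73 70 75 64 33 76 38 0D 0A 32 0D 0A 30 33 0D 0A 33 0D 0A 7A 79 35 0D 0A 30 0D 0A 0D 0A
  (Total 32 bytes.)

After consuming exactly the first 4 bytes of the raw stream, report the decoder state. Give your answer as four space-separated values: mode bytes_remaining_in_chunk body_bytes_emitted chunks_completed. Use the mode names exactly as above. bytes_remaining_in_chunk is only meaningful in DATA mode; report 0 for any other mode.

Answer: DATA 6 1 0

Derivation:
Byte 0 = '7': mode=SIZE remaining=0 emitted=0 chunks_done=0
Byte 1 = 0x0D: mode=SIZE_CR remaining=0 emitted=0 chunks_done=0
Byte 2 = 0x0A: mode=DATA remaining=7 emitted=0 chunks_done=0
Byte 3 = 's': mode=DATA remaining=6 emitted=1 chunks_done=0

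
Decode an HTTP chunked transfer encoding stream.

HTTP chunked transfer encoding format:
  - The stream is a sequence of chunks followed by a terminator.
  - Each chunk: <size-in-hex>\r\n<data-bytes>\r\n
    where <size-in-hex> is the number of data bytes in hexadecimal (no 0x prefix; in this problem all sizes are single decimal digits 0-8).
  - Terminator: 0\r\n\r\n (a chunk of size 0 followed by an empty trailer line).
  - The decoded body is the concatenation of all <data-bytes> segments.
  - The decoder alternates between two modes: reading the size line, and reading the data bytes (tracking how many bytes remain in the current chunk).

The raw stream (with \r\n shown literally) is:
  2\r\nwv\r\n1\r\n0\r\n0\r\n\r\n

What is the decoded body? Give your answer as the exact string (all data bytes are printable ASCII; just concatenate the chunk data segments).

Answer: wv0

Derivation:
Chunk 1: stream[0..1]='2' size=0x2=2, data at stream[3..5]='wv' -> body[0..2], body so far='wv'
Chunk 2: stream[7..8]='1' size=0x1=1, data at stream[10..11]='0' -> body[2..3], body so far='wv0'
Chunk 3: stream[13..14]='0' size=0 (terminator). Final body='wv0' (3 bytes)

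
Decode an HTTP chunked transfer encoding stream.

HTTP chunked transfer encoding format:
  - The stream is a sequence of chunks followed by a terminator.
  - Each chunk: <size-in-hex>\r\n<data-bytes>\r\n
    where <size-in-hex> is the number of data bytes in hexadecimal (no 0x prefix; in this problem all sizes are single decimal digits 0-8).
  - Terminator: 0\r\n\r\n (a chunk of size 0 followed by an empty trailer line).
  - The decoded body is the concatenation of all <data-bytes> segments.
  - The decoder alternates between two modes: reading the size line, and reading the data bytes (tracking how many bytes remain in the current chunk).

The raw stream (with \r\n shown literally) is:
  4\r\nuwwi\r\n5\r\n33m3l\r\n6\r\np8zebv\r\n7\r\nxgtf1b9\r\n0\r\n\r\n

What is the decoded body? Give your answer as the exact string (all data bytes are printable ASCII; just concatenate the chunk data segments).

Answer: uwwi33m3lp8zebvxgtf1b9

Derivation:
Chunk 1: stream[0..1]='4' size=0x4=4, data at stream[3..7]='uwwi' -> body[0..4], body so far='uwwi'
Chunk 2: stream[9..10]='5' size=0x5=5, data at stream[12..17]='33m3l' -> body[4..9], body so far='uwwi33m3l'
Chunk 3: stream[19..20]='6' size=0x6=6, data at stream[22..28]='p8zebv' -> body[9..15], body so far='uwwi33m3lp8zebv'
Chunk 4: stream[30..31]='7' size=0x7=7, data at stream[33..40]='xgtf1b9' -> body[15..22], body so far='uwwi33m3lp8zebvxgtf1b9'
Chunk 5: stream[42..43]='0' size=0 (terminator). Final body='uwwi33m3lp8zebvxgtf1b9' (22 bytes)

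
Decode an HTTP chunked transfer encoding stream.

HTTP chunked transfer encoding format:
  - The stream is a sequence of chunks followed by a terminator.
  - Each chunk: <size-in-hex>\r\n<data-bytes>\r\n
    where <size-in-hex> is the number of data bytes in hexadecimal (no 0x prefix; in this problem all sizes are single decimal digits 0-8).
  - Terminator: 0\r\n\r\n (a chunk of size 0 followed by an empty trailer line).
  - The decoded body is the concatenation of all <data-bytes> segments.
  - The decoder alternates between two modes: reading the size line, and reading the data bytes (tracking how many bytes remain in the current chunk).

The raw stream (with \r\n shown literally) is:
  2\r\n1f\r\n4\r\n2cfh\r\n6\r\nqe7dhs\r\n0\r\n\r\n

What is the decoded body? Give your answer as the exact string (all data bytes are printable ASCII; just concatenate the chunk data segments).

Answer: 1f2cfhqe7dhs

Derivation:
Chunk 1: stream[0..1]='2' size=0x2=2, data at stream[3..5]='1f' -> body[0..2], body so far='1f'
Chunk 2: stream[7..8]='4' size=0x4=4, data at stream[10..14]='2cfh' -> body[2..6], body so far='1f2cfh'
Chunk 3: stream[16..17]='6' size=0x6=6, data at stream[19..25]='qe7dhs' -> body[6..12], body so far='1f2cfhqe7dhs'
Chunk 4: stream[27..28]='0' size=0 (terminator). Final body='1f2cfhqe7dhs' (12 bytes)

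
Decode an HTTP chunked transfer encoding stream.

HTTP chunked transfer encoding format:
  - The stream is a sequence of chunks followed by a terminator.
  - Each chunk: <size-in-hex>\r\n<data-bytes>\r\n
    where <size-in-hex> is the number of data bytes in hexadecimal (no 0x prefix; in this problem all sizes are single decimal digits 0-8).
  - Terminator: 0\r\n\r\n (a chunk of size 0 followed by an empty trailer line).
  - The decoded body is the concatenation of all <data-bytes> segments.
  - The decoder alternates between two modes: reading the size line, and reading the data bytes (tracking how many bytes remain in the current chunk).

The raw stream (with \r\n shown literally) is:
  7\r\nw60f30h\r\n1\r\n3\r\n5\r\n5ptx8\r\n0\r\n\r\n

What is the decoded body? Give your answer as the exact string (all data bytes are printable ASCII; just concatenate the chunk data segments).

Chunk 1: stream[0..1]='7' size=0x7=7, data at stream[3..10]='w60f30h' -> body[0..7], body so far='w60f30h'
Chunk 2: stream[12..13]='1' size=0x1=1, data at stream[15..16]='3' -> body[7..8], body so far='w60f30h3'
Chunk 3: stream[18..19]='5' size=0x5=5, data at stream[21..26]='5ptx8' -> body[8..13], body so far='w60f30h35ptx8'
Chunk 4: stream[28..29]='0' size=0 (terminator). Final body='w60f30h35ptx8' (13 bytes)

Answer: w60f30h35ptx8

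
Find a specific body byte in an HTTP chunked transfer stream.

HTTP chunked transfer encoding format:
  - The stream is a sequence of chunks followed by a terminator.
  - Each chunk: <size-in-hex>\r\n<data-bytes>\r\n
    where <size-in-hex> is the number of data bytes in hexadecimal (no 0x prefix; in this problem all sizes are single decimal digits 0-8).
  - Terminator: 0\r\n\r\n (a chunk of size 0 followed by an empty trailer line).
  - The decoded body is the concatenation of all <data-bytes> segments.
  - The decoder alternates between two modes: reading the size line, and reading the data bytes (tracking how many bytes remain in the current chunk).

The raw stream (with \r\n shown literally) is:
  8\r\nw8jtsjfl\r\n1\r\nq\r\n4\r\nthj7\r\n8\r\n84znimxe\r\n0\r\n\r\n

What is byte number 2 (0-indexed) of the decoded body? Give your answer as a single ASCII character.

Answer: j

Derivation:
Chunk 1: stream[0..1]='8' size=0x8=8, data at stream[3..11]='w8jtsjfl' -> body[0..8], body so far='w8jtsjfl'
Chunk 2: stream[13..14]='1' size=0x1=1, data at stream[16..17]='q' -> body[8..9], body so far='w8jtsjflq'
Chunk 3: stream[19..20]='4' size=0x4=4, data at stream[22..26]='thj7' -> body[9..13], body so far='w8jtsjflqthj7'
Chunk 4: stream[28..29]='8' size=0x8=8, data at stream[31..39]='84znimxe' -> body[13..21], body so far='w8jtsjflqthj784znimxe'
Chunk 5: stream[41..42]='0' size=0 (terminator). Final body='w8jtsjflqthj784znimxe' (21 bytes)
Body byte 2 = 'j'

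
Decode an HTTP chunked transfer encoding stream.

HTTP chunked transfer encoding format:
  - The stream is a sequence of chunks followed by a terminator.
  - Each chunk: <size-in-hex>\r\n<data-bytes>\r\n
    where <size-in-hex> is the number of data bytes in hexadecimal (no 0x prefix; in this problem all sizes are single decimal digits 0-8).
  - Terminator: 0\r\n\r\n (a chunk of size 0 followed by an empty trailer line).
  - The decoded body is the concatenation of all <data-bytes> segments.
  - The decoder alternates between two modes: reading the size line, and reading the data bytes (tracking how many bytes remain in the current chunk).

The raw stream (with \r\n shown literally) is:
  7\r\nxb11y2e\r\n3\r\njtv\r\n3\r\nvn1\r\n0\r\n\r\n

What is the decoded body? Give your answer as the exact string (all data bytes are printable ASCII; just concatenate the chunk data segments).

Chunk 1: stream[0..1]='7' size=0x7=7, data at stream[3..10]='xb11y2e' -> body[0..7], body so far='xb11y2e'
Chunk 2: stream[12..13]='3' size=0x3=3, data at stream[15..18]='jtv' -> body[7..10], body so far='xb11y2ejtv'
Chunk 3: stream[20..21]='3' size=0x3=3, data at stream[23..26]='vn1' -> body[10..13], body so far='xb11y2ejtvvn1'
Chunk 4: stream[28..29]='0' size=0 (terminator). Final body='xb11y2ejtvvn1' (13 bytes)

Answer: xb11y2ejtvvn1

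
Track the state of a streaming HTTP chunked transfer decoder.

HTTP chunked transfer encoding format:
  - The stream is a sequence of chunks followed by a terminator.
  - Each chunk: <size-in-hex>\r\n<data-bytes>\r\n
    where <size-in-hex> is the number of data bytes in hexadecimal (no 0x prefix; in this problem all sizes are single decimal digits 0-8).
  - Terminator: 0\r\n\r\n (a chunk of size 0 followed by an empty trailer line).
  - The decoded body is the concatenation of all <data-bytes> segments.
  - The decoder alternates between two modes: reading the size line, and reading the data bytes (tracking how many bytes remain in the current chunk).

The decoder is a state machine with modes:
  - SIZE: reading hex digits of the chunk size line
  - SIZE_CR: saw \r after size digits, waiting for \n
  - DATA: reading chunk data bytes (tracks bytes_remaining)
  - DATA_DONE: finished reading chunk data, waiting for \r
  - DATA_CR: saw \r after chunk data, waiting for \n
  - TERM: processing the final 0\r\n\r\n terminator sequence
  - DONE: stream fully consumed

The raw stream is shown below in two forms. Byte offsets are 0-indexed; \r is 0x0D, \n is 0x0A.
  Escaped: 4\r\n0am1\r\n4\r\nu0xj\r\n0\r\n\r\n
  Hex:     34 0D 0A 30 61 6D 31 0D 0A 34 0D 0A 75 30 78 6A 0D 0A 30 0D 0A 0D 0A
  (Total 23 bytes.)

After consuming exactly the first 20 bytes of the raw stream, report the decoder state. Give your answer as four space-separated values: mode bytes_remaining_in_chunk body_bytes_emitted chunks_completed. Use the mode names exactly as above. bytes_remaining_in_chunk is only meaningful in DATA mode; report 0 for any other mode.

Byte 0 = '4': mode=SIZE remaining=0 emitted=0 chunks_done=0
Byte 1 = 0x0D: mode=SIZE_CR remaining=0 emitted=0 chunks_done=0
Byte 2 = 0x0A: mode=DATA remaining=4 emitted=0 chunks_done=0
Byte 3 = '0': mode=DATA remaining=3 emitted=1 chunks_done=0
Byte 4 = 'a': mode=DATA remaining=2 emitted=2 chunks_done=0
Byte 5 = 'm': mode=DATA remaining=1 emitted=3 chunks_done=0
Byte 6 = '1': mode=DATA_DONE remaining=0 emitted=4 chunks_done=0
Byte 7 = 0x0D: mode=DATA_CR remaining=0 emitted=4 chunks_done=0
Byte 8 = 0x0A: mode=SIZE remaining=0 emitted=4 chunks_done=1
Byte 9 = '4': mode=SIZE remaining=0 emitted=4 chunks_done=1
Byte 10 = 0x0D: mode=SIZE_CR remaining=0 emitted=4 chunks_done=1
Byte 11 = 0x0A: mode=DATA remaining=4 emitted=4 chunks_done=1
Byte 12 = 'u': mode=DATA remaining=3 emitted=5 chunks_done=1
Byte 13 = '0': mode=DATA remaining=2 emitted=6 chunks_done=1
Byte 14 = 'x': mode=DATA remaining=1 emitted=7 chunks_done=1
Byte 15 = 'j': mode=DATA_DONE remaining=0 emitted=8 chunks_done=1
Byte 16 = 0x0D: mode=DATA_CR remaining=0 emitted=8 chunks_done=1
Byte 17 = 0x0A: mode=SIZE remaining=0 emitted=8 chunks_done=2
Byte 18 = '0': mode=SIZE remaining=0 emitted=8 chunks_done=2
Byte 19 = 0x0D: mode=SIZE_CR remaining=0 emitted=8 chunks_done=2

Answer: SIZE_CR 0 8 2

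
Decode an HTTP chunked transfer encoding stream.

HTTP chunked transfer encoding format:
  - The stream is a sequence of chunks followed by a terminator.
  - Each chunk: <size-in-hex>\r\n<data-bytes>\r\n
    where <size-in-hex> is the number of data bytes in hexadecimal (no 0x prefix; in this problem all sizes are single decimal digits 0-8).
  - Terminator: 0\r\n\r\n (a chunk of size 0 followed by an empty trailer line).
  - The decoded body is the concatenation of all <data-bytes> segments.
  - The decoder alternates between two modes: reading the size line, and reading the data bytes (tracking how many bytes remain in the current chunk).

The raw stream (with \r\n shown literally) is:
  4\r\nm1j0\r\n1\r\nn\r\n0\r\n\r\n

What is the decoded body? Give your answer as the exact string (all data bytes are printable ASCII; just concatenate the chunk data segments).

Answer: m1j0n

Derivation:
Chunk 1: stream[0..1]='4' size=0x4=4, data at stream[3..7]='m1j0' -> body[0..4], body so far='m1j0'
Chunk 2: stream[9..10]='1' size=0x1=1, data at stream[12..13]='n' -> body[4..5], body so far='m1j0n'
Chunk 3: stream[15..16]='0' size=0 (terminator). Final body='m1j0n' (5 bytes)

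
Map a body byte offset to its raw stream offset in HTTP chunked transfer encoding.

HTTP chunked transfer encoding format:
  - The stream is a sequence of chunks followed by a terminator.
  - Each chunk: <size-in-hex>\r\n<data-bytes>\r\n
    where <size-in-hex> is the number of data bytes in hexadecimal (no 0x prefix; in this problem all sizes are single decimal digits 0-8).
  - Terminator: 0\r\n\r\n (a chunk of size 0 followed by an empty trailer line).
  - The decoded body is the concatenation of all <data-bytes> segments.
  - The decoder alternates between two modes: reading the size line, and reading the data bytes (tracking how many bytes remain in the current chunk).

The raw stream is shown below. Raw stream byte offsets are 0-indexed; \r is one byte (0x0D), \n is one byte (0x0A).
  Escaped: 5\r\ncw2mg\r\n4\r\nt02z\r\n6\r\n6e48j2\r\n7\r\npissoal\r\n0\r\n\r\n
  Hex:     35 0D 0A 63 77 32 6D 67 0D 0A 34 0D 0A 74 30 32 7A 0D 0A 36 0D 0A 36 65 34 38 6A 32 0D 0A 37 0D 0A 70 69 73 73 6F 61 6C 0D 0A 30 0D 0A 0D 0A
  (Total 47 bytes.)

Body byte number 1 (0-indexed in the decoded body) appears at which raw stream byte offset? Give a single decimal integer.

Chunk 1: stream[0..1]='5' size=0x5=5, data at stream[3..8]='cw2mg' -> body[0..5], body so far='cw2mg'
Chunk 2: stream[10..11]='4' size=0x4=4, data at stream[13..17]='t02z' -> body[5..9], body so far='cw2mgt02z'
Chunk 3: stream[19..20]='6' size=0x6=6, data at stream[22..28]='6e48j2' -> body[9..15], body so far='cw2mgt02z6e48j2'
Chunk 4: stream[30..31]='7' size=0x7=7, data at stream[33..40]='pissoal' -> body[15..22], body so far='cw2mgt02z6e48j2pissoal'
Chunk 5: stream[42..43]='0' size=0 (terminator). Final body='cw2mgt02z6e48j2pissoal' (22 bytes)
Body byte 1 at stream offset 4

Answer: 4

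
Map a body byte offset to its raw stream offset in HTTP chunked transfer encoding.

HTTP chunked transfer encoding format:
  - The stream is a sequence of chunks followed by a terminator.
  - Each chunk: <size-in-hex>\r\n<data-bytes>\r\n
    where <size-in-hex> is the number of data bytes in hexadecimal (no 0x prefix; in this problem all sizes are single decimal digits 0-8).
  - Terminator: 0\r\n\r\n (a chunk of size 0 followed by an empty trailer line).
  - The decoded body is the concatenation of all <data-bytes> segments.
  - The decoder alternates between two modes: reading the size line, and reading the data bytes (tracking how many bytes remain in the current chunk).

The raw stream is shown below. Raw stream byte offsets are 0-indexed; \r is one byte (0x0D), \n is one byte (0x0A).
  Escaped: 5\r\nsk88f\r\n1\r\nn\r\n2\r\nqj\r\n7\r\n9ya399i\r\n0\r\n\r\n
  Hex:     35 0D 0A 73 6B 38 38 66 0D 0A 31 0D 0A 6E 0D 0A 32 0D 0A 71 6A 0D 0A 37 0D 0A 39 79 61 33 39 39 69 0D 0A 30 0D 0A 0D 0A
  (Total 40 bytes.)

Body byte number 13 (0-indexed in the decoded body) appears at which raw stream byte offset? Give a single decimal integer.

Chunk 1: stream[0..1]='5' size=0x5=5, data at stream[3..8]='sk88f' -> body[0..5], body so far='sk88f'
Chunk 2: stream[10..11]='1' size=0x1=1, data at stream[13..14]='n' -> body[5..6], body so far='sk88fn'
Chunk 3: stream[16..17]='2' size=0x2=2, data at stream[19..21]='qj' -> body[6..8], body so far='sk88fnqj'
Chunk 4: stream[23..24]='7' size=0x7=7, data at stream[26..33]='9ya399i' -> body[8..15], body so far='sk88fnqj9ya399i'
Chunk 5: stream[35..36]='0' size=0 (terminator). Final body='sk88fnqj9ya399i' (15 bytes)
Body byte 13 at stream offset 31

Answer: 31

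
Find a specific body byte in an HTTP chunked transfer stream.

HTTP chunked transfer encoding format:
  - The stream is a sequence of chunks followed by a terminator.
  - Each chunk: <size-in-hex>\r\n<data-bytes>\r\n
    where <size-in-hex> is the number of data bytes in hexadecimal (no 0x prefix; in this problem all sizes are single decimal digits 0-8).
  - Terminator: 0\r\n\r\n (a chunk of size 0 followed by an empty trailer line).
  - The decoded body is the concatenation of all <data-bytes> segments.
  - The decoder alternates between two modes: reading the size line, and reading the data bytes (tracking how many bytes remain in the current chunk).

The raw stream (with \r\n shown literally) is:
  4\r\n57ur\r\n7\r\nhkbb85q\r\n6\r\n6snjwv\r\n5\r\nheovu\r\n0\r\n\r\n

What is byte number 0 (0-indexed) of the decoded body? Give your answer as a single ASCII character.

Answer: 5

Derivation:
Chunk 1: stream[0..1]='4' size=0x4=4, data at stream[3..7]='57ur' -> body[0..4], body so far='57ur'
Chunk 2: stream[9..10]='7' size=0x7=7, data at stream[12..19]='hkbb85q' -> body[4..11], body so far='57urhkbb85q'
Chunk 3: stream[21..22]='6' size=0x6=6, data at stream[24..30]='6snjwv' -> body[11..17], body so far='57urhkbb85q6snjwv'
Chunk 4: stream[32..33]='5' size=0x5=5, data at stream[35..40]='heovu' -> body[17..22], body so far='57urhkbb85q6snjwvheovu'
Chunk 5: stream[42..43]='0' size=0 (terminator). Final body='57urhkbb85q6snjwvheovu' (22 bytes)
Body byte 0 = '5'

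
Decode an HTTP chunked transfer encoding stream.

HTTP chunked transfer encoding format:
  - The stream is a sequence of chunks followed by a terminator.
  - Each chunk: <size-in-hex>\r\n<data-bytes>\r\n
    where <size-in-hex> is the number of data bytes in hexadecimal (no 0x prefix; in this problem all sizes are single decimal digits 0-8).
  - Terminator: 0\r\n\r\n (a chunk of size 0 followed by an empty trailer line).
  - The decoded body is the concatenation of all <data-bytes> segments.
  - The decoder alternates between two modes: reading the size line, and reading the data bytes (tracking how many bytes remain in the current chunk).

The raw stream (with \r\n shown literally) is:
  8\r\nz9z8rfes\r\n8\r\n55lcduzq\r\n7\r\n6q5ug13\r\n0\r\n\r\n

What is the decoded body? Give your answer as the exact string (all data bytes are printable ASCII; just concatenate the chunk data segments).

Answer: z9z8rfes55lcduzq6q5ug13

Derivation:
Chunk 1: stream[0..1]='8' size=0x8=8, data at stream[3..11]='z9z8rfes' -> body[0..8], body so far='z9z8rfes'
Chunk 2: stream[13..14]='8' size=0x8=8, data at stream[16..24]='55lcduzq' -> body[8..16], body so far='z9z8rfes55lcduzq'
Chunk 3: stream[26..27]='7' size=0x7=7, data at stream[29..36]='6q5ug13' -> body[16..23], body so far='z9z8rfes55lcduzq6q5ug13'
Chunk 4: stream[38..39]='0' size=0 (terminator). Final body='z9z8rfes55lcduzq6q5ug13' (23 bytes)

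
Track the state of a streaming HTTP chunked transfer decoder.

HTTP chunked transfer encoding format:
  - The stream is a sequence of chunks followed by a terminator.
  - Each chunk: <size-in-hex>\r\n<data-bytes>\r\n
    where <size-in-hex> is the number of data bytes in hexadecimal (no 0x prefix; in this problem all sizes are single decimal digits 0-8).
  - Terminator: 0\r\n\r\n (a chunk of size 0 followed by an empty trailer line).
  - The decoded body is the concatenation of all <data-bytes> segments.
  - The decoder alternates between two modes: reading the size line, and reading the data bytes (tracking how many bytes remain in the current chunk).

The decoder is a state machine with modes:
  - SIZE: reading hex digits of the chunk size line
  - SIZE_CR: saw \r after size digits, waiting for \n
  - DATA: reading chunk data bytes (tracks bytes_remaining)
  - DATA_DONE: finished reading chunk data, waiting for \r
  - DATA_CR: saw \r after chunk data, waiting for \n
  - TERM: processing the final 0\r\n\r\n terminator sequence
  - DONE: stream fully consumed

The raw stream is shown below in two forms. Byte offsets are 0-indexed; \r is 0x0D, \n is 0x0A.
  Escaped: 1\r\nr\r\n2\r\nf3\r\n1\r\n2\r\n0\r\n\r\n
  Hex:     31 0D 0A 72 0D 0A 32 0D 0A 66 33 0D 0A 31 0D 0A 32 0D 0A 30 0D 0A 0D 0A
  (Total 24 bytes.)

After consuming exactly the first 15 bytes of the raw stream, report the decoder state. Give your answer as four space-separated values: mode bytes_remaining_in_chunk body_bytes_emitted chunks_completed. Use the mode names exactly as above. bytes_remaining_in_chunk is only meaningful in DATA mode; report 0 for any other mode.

Answer: SIZE_CR 0 3 2

Derivation:
Byte 0 = '1': mode=SIZE remaining=0 emitted=0 chunks_done=0
Byte 1 = 0x0D: mode=SIZE_CR remaining=0 emitted=0 chunks_done=0
Byte 2 = 0x0A: mode=DATA remaining=1 emitted=0 chunks_done=0
Byte 3 = 'r': mode=DATA_DONE remaining=0 emitted=1 chunks_done=0
Byte 4 = 0x0D: mode=DATA_CR remaining=0 emitted=1 chunks_done=0
Byte 5 = 0x0A: mode=SIZE remaining=0 emitted=1 chunks_done=1
Byte 6 = '2': mode=SIZE remaining=0 emitted=1 chunks_done=1
Byte 7 = 0x0D: mode=SIZE_CR remaining=0 emitted=1 chunks_done=1
Byte 8 = 0x0A: mode=DATA remaining=2 emitted=1 chunks_done=1
Byte 9 = 'f': mode=DATA remaining=1 emitted=2 chunks_done=1
Byte 10 = '3': mode=DATA_DONE remaining=0 emitted=3 chunks_done=1
Byte 11 = 0x0D: mode=DATA_CR remaining=0 emitted=3 chunks_done=1
Byte 12 = 0x0A: mode=SIZE remaining=0 emitted=3 chunks_done=2
Byte 13 = '1': mode=SIZE remaining=0 emitted=3 chunks_done=2
Byte 14 = 0x0D: mode=SIZE_CR remaining=0 emitted=3 chunks_done=2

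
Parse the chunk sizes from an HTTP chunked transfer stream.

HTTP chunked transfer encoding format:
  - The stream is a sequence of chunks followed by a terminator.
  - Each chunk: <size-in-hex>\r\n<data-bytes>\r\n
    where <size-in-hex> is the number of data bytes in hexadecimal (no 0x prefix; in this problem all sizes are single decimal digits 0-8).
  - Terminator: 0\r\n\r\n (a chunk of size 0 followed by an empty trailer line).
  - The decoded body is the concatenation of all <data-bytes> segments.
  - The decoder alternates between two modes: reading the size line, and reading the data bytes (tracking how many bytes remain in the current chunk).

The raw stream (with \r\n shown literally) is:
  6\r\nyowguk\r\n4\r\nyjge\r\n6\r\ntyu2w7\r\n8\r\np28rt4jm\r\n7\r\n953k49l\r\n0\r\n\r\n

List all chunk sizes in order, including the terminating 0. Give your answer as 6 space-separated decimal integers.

Chunk 1: stream[0..1]='6' size=0x6=6, data at stream[3..9]='yowguk' -> body[0..6], body so far='yowguk'
Chunk 2: stream[11..12]='4' size=0x4=4, data at stream[14..18]='yjge' -> body[6..10], body so far='yowgukyjge'
Chunk 3: stream[20..21]='6' size=0x6=6, data at stream[23..29]='tyu2w7' -> body[10..16], body so far='yowgukyjgetyu2w7'
Chunk 4: stream[31..32]='8' size=0x8=8, data at stream[34..42]='p28rt4jm' -> body[16..24], body so far='yowgukyjgetyu2w7p28rt4jm'
Chunk 5: stream[44..45]='7' size=0x7=7, data at stream[47..54]='953k49l' -> body[24..31], body so far='yowgukyjgetyu2w7p28rt4jm953k49l'
Chunk 6: stream[56..57]='0' size=0 (terminator). Final body='yowgukyjgetyu2w7p28rt4jm953k49l' (31 bytes)

Answer: 6 4 6 8 7 0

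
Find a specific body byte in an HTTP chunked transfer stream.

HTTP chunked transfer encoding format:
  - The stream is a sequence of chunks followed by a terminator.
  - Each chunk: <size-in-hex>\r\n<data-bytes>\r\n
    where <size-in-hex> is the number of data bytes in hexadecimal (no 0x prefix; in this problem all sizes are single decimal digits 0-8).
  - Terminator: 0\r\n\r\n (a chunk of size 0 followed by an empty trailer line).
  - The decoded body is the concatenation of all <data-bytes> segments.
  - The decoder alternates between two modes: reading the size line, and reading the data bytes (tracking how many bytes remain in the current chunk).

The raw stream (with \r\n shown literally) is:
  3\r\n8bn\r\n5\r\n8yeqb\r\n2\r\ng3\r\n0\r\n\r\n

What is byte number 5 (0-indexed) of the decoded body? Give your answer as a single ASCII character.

Chunk 1: stream[0..1]='3' size=0x3=3, data at stream[3..6]='8bn' -> body[0..3], body so far='8bn'
Chunk 2: stream[8..9]='5' size=0x5=5, data at stream[11..16]='8yeqb' -> body[3..8], body so far='8bn8yeqb'
Chunk 3: stream[18..19]='2' size=0x2=2, data at stream[21..23]='g3' -> body[8..10], body so far='8bn8yeqbg3'
Chunk 4: stream[25..26]='0' size=0 (terminator). Final body='8bn8yeqbg3' (10 bytes)
Body byte 5 = 'e'

Answer: e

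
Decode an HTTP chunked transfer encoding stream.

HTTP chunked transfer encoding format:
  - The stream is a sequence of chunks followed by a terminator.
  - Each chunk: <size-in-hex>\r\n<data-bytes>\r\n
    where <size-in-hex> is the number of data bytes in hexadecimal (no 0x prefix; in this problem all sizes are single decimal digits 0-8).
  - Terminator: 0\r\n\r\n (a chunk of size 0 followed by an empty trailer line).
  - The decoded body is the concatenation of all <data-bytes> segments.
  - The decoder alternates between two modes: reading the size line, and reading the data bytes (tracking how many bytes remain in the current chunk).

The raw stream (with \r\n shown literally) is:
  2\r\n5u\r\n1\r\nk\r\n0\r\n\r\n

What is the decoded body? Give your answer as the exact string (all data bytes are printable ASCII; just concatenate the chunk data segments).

Answer: 5uk

Derivation:
Chunk 1: stream[0..1]='2' size=0x2=2, data at stream[3..5]='5u' -> body[0..2], body so far='5u'
Chunk 2: stream[7..8]='1' size=0x1=1, data at stream[10..11]='k' -> body[2..3], body so far='5uk'
Chunk 3: stream[13..14]='0' size=0 (terminator). Final body='5uk' (3 bytes)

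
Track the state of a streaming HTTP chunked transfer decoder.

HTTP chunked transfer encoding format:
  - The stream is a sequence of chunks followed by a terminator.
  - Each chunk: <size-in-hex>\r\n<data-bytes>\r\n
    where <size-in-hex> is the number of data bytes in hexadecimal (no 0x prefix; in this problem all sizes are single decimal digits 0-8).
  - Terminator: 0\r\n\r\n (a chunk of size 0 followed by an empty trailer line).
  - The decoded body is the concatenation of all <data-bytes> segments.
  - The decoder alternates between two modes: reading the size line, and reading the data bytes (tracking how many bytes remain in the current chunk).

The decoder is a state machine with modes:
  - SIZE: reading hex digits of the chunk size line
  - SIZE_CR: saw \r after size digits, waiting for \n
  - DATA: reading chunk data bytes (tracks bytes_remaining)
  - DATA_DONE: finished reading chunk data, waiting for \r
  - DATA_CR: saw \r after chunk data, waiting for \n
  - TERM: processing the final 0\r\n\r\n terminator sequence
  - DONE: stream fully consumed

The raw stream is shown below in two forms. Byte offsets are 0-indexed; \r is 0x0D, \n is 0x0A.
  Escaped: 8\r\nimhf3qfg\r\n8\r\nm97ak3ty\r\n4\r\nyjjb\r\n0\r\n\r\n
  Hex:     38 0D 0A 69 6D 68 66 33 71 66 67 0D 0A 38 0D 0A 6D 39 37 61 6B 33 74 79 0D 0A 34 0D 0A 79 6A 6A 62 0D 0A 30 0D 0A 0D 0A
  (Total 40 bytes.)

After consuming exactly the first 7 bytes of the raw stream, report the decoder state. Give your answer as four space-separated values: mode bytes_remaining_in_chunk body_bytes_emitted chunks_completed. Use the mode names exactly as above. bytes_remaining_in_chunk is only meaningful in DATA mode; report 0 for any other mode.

Answer: DATA 4 4 0

Derivation:
Byte 0 = '8': mode=SIZE remaining=0 emitted=0 chunks_done=0
Byte 1 = 0x0D: mode=SIZE_CR remaining=0 emitted=0 chunks_done=0
Byte 2 = 0x0A: mode=DATA remaining=8 emitted=0 chunks_done=0
Byte 3 = 'i': mode=DATA remaining=7 emitted=1 chunks_done=0
Byte 4 = 'm': mode=DATA remaining=6 emitted=2 chunks_done=0
Byte 5 = 'h': mode=DATA remaining=5 emitted=3 chunks_done=0
Byte 6 = 'f': mode=DATA remaining=4 emitted=4 chunks_done=0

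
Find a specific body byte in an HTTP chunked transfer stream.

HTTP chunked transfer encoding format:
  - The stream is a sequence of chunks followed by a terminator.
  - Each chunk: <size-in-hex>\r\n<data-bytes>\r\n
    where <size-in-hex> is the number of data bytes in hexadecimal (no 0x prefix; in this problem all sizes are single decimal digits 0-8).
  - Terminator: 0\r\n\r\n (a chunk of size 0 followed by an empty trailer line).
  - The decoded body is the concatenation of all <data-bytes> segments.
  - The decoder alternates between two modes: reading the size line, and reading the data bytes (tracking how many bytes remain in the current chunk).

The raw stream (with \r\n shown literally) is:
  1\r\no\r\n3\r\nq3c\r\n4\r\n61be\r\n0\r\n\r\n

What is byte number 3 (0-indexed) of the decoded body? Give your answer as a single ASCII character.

Chunk 1: stream[0..1]='1' size=0x1=1, data at stream[3..4]='o' -> body[0..1], body so far='o'
Chunk 2: stream[6..7]='3' size=0x3=3, data at stream[9..12]='q3c' -> body[1..4], body so far='oq3c'
Chunk 3: stream[14..15]='4' size=0x4=4, data at stream[17..21]='61be' -> body[4..8], body so far='oq3c61be'
Chunk 4: stream[23..24]='0' size=0 (terminator). Final body='oq3c61be' (8 bytes)
Body byte 3 = 'c'

Answer: c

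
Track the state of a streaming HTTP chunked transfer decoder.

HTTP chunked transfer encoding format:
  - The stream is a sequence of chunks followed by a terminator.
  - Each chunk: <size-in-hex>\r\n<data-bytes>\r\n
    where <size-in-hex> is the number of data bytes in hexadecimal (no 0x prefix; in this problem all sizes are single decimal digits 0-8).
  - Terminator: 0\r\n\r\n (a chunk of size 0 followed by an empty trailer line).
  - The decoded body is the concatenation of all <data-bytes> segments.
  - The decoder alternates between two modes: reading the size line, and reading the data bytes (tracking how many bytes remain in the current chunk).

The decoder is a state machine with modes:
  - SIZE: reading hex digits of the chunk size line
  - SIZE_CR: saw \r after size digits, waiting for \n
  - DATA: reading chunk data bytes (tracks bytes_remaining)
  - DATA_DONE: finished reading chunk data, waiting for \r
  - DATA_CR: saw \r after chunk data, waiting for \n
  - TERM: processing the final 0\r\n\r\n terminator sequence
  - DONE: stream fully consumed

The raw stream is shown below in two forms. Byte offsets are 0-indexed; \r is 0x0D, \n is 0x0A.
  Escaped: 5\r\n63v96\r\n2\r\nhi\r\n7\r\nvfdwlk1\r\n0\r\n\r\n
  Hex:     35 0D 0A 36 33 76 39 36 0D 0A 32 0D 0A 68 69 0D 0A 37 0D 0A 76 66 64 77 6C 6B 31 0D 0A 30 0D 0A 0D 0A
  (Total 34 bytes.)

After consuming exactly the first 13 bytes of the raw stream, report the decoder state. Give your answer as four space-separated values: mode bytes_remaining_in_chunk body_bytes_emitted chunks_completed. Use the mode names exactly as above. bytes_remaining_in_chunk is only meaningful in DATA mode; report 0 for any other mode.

Answer: DATA 2 5 1

Derivation:
Byte 0 = '5': mode=SIZE remaining=0 emitted=0 chunks_done=0
Byte 1 = 0x0D: mode=SIZE_CR remaining=0 emitted=0 chunks_done=0
Byte 2 = 0x0A: mode=DATA remaining=5 emitted=0 chunks_done=0
Byte 3 = '6': mode=DATA remaining=4 emitted=1 chunks_done=0
Byte 4 = '3': mode=DATA remaining=3 emitted=2 chunks_done=0
Byte 5 = 'v': mode=DATA remaining=2 emitted=3 chunks_done=0
Byte 6 = '9': mode=DATA remaining=1 emitted=4 chunks_done=0
Byte 7 = '6': mode=DATA_DONE remaining=0 emitted=5 chunks_done=0
Byte 8 = 0x0D: mode=DATA_CR remaining=0 emitted=5 chunks_done=0
Byte 9 = 0x0A: mode=SIZE remaining=0 emitted=5 chunks_done=1
Byte 10 = '2': mode=SIZE remaining=0 emitted=5 chunks_done=1
Byte 11 = 0x0D: mode=SIZE_CR remaining=0 emitted=5 chunks_done=1
Byte 12 = 0x0A: mode=DATA remaining=2 emitted=5 chunks_done=1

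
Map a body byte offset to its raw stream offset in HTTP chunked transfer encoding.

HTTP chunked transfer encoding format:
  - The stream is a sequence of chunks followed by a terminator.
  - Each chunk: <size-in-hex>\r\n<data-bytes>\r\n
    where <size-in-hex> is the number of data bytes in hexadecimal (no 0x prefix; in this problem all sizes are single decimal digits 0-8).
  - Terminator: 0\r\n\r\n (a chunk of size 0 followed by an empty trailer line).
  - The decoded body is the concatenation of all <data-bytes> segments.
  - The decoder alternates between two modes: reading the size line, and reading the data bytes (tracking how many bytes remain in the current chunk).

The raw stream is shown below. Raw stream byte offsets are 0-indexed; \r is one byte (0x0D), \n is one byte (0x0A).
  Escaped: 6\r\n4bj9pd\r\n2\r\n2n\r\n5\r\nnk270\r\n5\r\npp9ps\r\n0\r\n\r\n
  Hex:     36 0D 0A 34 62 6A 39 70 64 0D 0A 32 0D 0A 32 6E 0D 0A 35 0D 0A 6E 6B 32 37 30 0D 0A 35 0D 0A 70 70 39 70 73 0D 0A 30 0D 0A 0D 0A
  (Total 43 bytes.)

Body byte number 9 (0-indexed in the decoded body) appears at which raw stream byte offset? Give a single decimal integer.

Answer: 22

Derivation:
Chunk 1: stream[0..1]='6' size=0x6=6, data at stream[3..9]='4bj9pd' -> body[0..6], body so far='4bj9pd'
Chunk 2: stream[11..12]='2' size=0x2=2, data at stream[14..16]='2n' -> body[6..8], body so far='4bj9pd2n'
Chunk 3: stream[18..19]='5' size=0x5=5, data at stream[21..26]='nk270' -> body[8..13], body so far='4bj9pd2nnk270'
Chunk 4: stream[28..29]='5' size=0x5=5, data at stream[31..36]='pp9ps' -> body[13..18], body so far='4bj9pd2nnk270pp9ps'
Chunk 5: stream[38..39]='0' size=0 (terminator). Final body='4bj9pd2nnk270pp9ps' (18 bytes)
Body byte 9 at stream offset 22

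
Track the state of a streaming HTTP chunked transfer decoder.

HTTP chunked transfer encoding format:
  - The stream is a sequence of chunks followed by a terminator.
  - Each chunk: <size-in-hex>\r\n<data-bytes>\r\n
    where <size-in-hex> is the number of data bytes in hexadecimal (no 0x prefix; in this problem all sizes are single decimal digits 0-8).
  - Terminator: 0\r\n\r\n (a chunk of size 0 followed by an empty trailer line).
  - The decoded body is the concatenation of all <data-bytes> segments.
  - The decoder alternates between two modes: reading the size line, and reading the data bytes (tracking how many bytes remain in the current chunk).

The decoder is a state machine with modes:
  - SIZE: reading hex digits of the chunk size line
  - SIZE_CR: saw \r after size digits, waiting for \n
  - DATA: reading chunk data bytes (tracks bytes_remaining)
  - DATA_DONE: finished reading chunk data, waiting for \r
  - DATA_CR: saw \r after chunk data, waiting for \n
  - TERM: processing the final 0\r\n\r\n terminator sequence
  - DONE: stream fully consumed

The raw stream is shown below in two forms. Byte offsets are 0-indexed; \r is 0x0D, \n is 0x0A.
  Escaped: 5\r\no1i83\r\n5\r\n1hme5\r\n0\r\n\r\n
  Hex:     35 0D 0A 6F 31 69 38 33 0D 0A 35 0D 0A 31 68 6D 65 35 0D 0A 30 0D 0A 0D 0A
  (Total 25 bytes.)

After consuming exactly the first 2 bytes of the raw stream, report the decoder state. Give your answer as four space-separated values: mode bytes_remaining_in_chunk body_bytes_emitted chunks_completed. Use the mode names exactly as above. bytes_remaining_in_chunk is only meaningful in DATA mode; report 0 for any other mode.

Byte 0 = '5': mode=SIZE remaining=0 emitted=0 chunks_done=0
Byte 1 = 0x0D: mode=SIZE_CR remaining=0 emitted=0 chunks_done=0

Answer: SIZE_CR 0 0 0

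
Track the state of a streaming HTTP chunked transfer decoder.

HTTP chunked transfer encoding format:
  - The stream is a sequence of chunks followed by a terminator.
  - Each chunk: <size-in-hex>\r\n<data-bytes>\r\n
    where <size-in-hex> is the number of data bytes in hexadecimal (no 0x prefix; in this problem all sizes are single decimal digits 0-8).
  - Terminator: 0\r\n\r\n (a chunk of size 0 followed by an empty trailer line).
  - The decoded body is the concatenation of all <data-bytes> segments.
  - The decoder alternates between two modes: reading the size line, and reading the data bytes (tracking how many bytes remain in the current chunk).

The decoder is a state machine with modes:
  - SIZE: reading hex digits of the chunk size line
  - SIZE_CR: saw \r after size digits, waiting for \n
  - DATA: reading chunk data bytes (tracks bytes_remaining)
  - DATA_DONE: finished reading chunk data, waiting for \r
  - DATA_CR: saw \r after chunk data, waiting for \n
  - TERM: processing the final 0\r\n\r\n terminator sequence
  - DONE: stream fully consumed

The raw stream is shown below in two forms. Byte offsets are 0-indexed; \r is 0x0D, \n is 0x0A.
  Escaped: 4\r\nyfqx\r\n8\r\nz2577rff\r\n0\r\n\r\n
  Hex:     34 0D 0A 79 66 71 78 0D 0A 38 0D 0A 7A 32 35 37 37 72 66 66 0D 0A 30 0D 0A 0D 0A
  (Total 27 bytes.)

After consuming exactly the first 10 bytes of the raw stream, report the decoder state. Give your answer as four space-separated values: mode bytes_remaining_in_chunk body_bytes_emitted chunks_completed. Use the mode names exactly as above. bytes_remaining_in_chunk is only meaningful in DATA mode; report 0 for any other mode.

Byte 0 = '4': mode=SIZE remaining=0 emitted=0 chunks_done=0
Byte 1 = 0x0D: mode=SIZE_CR remaining=0 emitted=0 chunks_done=0
Byte 2 = 0x0A: mode=DATA remaining=4 emitted=0 chunks_done=0
Byte 3 = 'y': mode=DATA remaining=3 emitted=1 chunks_done=0
Byte 4 = 'f': mode=DATA remaining=2 emitted=2 chunks_done=0
Byte 5 = 'q': mode=DATA remaining=1 emitted=3 chunks_done=0
Byte 6 = 'x': mode=DATA_DONE remaining=0 emitted=4 chunks_done=0
Byte 7 = 0x0D: mode=DATA_CR remaining=0 emitted=4 chunks_done=0
Byte 8 = 0x0A: mode=SIZE remaining=0 emitted=4 chunks_done=1
Byte 9 = '8': mode=SIZE remaining=0 emitted=4 chunks_done=1

Answer: SIZE 0 4 1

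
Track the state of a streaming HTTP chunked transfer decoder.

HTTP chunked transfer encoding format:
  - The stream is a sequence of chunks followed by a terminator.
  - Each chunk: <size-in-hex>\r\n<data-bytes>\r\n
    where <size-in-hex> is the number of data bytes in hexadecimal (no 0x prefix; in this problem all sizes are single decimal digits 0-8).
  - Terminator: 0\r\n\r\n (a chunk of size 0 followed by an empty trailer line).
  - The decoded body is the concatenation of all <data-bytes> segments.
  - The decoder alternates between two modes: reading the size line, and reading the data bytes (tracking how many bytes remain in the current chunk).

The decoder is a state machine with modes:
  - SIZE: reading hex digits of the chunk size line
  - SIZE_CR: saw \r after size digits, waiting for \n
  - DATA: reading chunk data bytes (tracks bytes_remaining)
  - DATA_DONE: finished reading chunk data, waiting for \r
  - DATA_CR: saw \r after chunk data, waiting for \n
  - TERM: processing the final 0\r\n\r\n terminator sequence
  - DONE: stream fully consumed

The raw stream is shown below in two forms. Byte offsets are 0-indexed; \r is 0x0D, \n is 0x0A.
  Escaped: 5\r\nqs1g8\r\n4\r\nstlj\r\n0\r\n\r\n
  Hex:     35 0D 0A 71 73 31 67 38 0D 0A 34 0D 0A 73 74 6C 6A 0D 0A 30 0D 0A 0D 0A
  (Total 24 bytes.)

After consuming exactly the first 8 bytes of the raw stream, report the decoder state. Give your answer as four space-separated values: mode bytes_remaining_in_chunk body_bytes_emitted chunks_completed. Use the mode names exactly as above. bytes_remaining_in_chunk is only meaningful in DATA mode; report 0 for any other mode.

Byte 0 = '5': mode=SIZE remaining=0 emitted=0 chunks_done=0
Byte 1 = 0x0D: mode=SIZE_CR remaining=0 emitted=0 chunks_done=0
Byte 2 = 0x0A: mode=DATA remaining=5 emitted=0 chunks_done=0
Byte 3 = 'q': mode=DATA remaining=4 emitted=1 chunks_done=0
Byte 4 = 's': mode=DATA remaining=3 emitted=2 chunks_done=0
Byte 5 = '1': mode=DATA remaining=2 emitted=3 chunks_done=0
Byte 6 = 'g': mode=DATA remaining=1 emitted=4 chunks_done=0
Byte 7 = '8': mode=DATA_DONE remaining=0 emitted=5 chunks_done=0

Answer: DATA_DONE 0 5 0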